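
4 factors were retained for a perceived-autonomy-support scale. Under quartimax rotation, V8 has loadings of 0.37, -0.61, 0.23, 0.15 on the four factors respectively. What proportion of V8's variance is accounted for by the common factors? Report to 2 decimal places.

0.58

h² = 0.37² + (-0.61)² + 0.23² + 0.15² = 0.1369 + 0.3721 + 0.0529 + 0.0225 = 0.5844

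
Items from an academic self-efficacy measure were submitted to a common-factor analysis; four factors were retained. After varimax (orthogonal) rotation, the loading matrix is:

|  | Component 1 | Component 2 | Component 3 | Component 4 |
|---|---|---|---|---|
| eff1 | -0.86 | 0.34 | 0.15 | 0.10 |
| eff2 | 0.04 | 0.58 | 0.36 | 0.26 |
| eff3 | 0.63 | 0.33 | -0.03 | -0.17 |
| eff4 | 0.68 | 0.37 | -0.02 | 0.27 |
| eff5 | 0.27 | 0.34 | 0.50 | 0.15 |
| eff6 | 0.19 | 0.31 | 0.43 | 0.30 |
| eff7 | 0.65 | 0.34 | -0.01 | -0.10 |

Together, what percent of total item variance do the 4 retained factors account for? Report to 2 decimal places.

57.82%

SS loadings by factor: 2.1320, 1.0251, 0.5884, 0.3019; total = 4.0474.
Total variance with 7 standardized items is 7, so the solution explains 4.0474/7 = 0.5782 = 57.82%.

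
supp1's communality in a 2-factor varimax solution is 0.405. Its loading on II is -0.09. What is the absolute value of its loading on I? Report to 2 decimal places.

0.63

Under orthogonal rotation h² = Σλ², so λ_I² = h² − (0.0081) = 0.405 − 0.0081 = 0.3969.
|λ| = √0.3969 = 0.6300.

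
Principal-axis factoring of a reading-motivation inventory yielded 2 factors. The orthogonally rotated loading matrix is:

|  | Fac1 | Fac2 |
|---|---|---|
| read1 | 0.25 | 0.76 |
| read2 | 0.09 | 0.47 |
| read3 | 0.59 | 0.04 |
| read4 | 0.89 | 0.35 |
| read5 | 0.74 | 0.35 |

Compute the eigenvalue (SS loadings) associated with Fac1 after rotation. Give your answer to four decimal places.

SS loadings for Fac1 = 0.25² + 0.09² + 0.59² + 0.89² + 0.74² = 0.0625 + 0.0081 + 0.3481 + 0.7921 + 0.5476 = 1.7584

1.7584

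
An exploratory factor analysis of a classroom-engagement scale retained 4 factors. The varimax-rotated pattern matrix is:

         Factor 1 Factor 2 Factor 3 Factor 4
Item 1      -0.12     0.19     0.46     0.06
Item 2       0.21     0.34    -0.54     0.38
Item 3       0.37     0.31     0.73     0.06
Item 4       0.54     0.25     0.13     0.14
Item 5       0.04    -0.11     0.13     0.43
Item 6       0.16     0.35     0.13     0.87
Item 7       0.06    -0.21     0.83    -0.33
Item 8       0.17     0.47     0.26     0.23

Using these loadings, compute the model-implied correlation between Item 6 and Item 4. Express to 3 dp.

0.313

r̂ = Σ λ_i·λ_j across factors = (0.16)(0.54) + (0.35)(0.25) + (0.13)(0.13) + (0.87)(0.14)
  = +0.0864 +0.0875 +0.0169 +0.1218 = 0.3126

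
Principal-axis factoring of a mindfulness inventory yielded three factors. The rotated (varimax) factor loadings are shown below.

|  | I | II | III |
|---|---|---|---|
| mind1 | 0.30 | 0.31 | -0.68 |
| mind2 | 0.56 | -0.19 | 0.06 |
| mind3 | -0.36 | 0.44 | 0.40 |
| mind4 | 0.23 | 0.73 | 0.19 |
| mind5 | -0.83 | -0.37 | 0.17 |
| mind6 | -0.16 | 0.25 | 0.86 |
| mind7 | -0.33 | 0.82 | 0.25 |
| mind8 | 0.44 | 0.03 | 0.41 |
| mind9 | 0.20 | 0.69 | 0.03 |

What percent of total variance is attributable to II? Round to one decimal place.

24.5%

SS loadings for II = 0.31² + (-0.19)² + 0.44² + 0.73² + (-0.37)² + 0.25² + 0.82² + 0.03² + 0.69² = 2.2075
With 9 standardized items, total variance = 9. Proportion = 2.2075/9 = 0.2453 → 24.53%.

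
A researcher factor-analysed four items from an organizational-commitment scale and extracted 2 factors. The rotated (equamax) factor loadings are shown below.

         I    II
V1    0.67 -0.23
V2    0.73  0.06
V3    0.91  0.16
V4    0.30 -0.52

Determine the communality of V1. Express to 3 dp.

0.502

h² = 0.67² + (-0.23)² = 0.4489 + 0.0529 = 0.5018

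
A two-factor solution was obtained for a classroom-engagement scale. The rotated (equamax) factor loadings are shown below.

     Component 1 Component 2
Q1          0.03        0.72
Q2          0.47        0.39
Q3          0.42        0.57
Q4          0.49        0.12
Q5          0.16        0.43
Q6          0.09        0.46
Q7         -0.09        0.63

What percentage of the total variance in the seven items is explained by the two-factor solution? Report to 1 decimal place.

35.5%

Communalities: 0.5193, 0.3730, 0.5013, 0.2545, 0.2105, 0.2197, 0.4050; Σh² = 2.4833.
Total variance with 7 standardized items is 7, so the solution explains 2.4833/7 = 0.3548 = 35.48%.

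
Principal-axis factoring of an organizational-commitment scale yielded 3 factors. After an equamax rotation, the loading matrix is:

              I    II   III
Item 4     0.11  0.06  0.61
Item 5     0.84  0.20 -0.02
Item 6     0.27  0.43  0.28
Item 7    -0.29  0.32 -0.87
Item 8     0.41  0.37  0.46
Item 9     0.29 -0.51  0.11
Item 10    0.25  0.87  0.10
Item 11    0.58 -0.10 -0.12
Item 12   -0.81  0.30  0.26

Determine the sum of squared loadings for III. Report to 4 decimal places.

1.5235

SS loadings for III = 0.61² + (-0.02)² + 0.28² + (-0.87)² + 0.46² + 0.11² + 0.10² + (-0.12)² + 0.26² = 0.3721 + 0.0004 + 0.0784 + 0.7569 + 0.2116 + 0.0121 + 0.0100 + 0.0144 + 0.0676 = 1.5235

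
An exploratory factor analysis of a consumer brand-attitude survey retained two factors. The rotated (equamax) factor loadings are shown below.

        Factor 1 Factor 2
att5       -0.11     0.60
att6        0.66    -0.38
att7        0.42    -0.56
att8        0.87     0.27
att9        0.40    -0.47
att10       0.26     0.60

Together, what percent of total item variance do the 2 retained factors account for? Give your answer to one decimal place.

51.3%

SS loadings by factor: 1.6086, 1.4718; total = 3.0804.
Total variance with 6 standardized items is 6, so the solution explains 3.0804/6 = 0.5134 = 51.34%.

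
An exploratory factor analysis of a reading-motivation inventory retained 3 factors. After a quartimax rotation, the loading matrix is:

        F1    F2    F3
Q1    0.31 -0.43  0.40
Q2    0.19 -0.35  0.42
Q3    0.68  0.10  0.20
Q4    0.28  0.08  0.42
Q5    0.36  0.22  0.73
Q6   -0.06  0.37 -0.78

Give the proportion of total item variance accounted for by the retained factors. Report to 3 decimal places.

0.502

Communalities: 0.4410, 0.3350, 0.5124, 0.2612, 0.7109, 0.7489; Σh² = 3.0094.
Total variance with 6 standardized items is 6, so the solution explains 3.0094/6 = 0.5016.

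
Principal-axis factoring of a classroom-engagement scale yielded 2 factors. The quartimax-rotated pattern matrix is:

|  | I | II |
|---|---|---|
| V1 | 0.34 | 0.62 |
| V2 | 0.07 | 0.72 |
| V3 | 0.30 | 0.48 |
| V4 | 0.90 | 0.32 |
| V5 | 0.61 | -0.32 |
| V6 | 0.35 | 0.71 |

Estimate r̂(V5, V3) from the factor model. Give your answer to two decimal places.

0.03

r̂ = Σ λ_i·λ_j across factors = (0.61)(0.30) + (-0.32)(0.48)
  = +0.1830 -0.1536 = 0.0294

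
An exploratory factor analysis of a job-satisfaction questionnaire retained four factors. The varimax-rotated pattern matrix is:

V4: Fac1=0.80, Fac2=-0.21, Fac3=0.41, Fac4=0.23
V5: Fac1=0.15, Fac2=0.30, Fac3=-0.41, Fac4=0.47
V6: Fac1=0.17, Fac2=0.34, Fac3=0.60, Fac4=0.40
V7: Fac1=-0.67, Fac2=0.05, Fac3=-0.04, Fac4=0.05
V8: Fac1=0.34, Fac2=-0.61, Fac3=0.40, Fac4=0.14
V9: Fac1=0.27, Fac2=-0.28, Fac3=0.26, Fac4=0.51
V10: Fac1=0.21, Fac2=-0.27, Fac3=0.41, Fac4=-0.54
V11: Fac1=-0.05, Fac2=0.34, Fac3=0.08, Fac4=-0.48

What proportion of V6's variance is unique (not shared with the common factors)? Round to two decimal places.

0.34

h² = 0.17² + 0.34² + 0.60² + 0.40² = 0.0289 + 0.1156 + 0.3600 + 0.1600 = 0.6645
Uniqueness u² = 1 − h² = 1 − 0.6645 = 0.3355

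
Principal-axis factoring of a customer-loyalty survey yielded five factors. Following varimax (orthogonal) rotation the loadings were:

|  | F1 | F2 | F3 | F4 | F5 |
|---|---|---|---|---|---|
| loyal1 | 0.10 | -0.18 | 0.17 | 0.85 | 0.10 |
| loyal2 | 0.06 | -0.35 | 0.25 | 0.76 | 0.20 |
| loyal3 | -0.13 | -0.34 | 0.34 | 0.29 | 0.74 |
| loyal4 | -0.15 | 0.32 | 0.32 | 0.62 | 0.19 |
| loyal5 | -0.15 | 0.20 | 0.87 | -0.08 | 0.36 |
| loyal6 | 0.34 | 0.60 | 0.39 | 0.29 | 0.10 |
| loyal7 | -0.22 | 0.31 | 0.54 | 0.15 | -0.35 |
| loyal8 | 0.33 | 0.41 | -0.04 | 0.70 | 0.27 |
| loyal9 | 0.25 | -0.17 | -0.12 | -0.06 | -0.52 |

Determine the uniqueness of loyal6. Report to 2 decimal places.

0.28

h² = 0.34² + 0.60² + 0.39² + 0.29² + 0.10² = 0.1156 + 0.3600 + 0.1521 + 0.0841 + 0.0100 = 0.7218
Uniqueness u² = 1 − h² = 1 − 0.7218 = 0.2782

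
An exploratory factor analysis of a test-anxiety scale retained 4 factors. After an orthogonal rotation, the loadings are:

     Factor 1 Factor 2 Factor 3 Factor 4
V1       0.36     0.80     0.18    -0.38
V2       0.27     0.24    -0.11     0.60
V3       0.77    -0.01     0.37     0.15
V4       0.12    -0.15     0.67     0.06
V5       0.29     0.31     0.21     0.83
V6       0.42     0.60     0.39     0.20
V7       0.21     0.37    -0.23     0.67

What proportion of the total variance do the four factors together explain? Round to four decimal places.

0.7165

SS loadings by factor: 1.1144, 1.3132, 0.8794, 1.7083; total = 5.0153.
Total variance with 7 standardized items is 7, so the solution explains 5.0153/7 = 0.7165.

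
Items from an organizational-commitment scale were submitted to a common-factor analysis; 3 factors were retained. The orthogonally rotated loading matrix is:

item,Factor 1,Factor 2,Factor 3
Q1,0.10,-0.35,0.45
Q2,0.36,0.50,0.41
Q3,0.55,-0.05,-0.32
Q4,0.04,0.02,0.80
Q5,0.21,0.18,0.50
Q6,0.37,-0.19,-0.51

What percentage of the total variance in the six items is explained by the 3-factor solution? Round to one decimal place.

SS loadings by factor: 0.6247, 0.4439, 1.6231; total = 2.6917.
Total variance with 6 standardized items is 6, so the solution explains 2.6917/6 = 0.4486 = 44.86%.

44.9%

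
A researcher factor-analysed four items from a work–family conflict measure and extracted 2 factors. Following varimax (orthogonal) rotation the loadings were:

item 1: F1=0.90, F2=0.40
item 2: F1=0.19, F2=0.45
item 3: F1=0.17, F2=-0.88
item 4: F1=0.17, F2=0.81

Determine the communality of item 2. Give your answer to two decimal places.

h² = 0.19² + 0.45² = 0.0361 + 0.2025 = 0.2386

0.24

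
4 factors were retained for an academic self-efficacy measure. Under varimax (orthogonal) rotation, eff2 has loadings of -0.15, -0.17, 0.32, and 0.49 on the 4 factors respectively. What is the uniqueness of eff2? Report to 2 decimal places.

h² = (-0.15)² + (-0.17)² + 0.32² + 0.49² = 0.0225 + 0.0289 + 0.1024 + 0.2401 = 0.3939
Uniqueness u² = 1 − h² = 1 − 0.3939 = 0.6061

0.61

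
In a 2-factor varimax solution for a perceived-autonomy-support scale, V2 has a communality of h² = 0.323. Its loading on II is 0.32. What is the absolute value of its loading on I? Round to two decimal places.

Under orthogonal rotation h² = Σλ², so λ_I² = h² − (0.1024) = 0.323 − 0.1024 = 0.2206.
|λ| = √0.2206 = 0.4697.

0.47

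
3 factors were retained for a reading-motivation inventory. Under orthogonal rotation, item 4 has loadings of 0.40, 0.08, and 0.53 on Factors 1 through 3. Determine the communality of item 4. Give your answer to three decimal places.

0.447

h² = 0.40² + 0.08² + 0.53² = 0.1600 + 0.0064 + 0.2809 = 0.4473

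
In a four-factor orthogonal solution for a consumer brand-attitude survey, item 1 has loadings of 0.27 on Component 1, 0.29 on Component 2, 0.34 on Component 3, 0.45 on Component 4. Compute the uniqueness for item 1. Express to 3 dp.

0.525

h² = 0.27² + 0.29² + 0.34² + 0.45² = 0.0729 + 0.0841 + 0.1156 + 0.2025 = 0.4751
Uniqueness u² = 1 − h² = 1 − 0.4751 = 0.5249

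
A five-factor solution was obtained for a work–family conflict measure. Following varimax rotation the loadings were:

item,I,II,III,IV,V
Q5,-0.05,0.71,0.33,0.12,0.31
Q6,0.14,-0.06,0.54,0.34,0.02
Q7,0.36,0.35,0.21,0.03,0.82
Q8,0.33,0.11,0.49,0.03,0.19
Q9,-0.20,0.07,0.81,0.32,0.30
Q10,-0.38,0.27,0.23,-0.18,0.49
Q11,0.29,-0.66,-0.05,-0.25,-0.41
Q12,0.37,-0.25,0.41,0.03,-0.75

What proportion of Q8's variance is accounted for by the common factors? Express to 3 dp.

h² = 0.33² + 0.11² + 0.49² + 0.03² + 0.19² = 0.1089 + 0.0121 + 0.2401 + 0.0009 + 0.0361 = 0.3981

0.398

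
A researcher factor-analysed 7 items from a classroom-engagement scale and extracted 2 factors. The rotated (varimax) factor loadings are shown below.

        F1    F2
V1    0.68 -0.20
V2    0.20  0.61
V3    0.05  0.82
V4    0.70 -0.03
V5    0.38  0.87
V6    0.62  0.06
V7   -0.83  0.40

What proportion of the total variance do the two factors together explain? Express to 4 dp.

0.6026

Communalities: 0.5024, 0.4121, 0.6749, 0.4909, 0.9013, 0.3880, 0.8489; Σh² = 4.2185.
Total variance with 7 standardized items is 7, so the solution explains 4.2185/7 = 0.6026.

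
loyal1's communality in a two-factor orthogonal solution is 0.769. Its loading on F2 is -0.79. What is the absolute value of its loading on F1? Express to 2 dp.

0.38

Under orthogonal rotation h² = Σλ², so λ_F1² = h² − (0.6241) = 0.769 − 0.6241 = 0.1449.
|λ| = √0.1449 = 0.3807.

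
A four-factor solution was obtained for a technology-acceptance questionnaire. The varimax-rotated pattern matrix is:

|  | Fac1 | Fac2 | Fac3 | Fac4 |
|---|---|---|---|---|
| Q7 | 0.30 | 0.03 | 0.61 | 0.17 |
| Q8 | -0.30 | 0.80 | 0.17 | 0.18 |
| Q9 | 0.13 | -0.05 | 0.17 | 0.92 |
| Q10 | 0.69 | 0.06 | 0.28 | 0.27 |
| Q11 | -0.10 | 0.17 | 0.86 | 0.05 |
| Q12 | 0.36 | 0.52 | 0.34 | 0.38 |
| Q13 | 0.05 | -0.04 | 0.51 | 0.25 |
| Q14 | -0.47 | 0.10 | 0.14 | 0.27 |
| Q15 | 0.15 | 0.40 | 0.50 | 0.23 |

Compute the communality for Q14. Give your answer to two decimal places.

h² = (-0.47)² + 0.10² + 0.14² + 0.27² = 0.2209 + 0.0100 + 0.0196 + 0.0729 = 0.3234

0.32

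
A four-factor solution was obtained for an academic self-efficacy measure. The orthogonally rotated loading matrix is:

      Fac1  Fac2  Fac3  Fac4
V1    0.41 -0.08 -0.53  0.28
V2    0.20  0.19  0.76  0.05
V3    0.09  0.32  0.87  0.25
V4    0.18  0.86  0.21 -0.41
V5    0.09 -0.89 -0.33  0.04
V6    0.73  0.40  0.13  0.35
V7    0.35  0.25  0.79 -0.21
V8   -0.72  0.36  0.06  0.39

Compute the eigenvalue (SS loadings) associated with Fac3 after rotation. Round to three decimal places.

2.413

SS loadings for Fac3 = (-0.53)² + 0.76² + 0.87² + 0.21² + (-0.33)² + 0.13² + 0.79² + 0.06² = 0.2809 + 0.5776 + 0.7569 + 0.0441 + 0.1089 + 0.0169 + 0.6241 + 0.0036 = 2.4130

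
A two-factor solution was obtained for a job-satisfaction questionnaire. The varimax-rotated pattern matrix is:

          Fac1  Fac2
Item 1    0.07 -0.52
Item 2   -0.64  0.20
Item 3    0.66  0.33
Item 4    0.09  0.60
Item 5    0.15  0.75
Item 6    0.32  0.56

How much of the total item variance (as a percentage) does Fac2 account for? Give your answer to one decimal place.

SS loadings for Fac2 = (-0.52)² + 0.20² + 0.33² + 0.60² + 0.75² + 0.56² = 1.6554
With 6 standardized items, total variance = 6. Proportion = 1.6554/6 = 0.2759 → 27.59%.

27.6%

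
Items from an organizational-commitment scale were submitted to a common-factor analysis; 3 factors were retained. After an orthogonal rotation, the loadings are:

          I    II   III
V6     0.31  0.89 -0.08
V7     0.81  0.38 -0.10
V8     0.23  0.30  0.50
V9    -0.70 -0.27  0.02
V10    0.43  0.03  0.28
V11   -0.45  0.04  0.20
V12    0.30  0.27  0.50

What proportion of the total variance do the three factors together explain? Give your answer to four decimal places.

Communalities: 0.8946, 0.8105, 0.3929, 0.5633, 0.2642, 0.2441, 0.4129; Σh² = 3.5825.
Total variance with 7 standardized items is 7, so the solution explains 3.5825/7 = 0.5118.

0.5118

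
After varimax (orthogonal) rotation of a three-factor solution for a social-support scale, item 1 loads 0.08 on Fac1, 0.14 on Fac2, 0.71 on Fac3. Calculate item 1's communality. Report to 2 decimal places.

0.53

h² = 0.08² + 0.14² + 0.71² = 0.0064 + 0.0196 + 0.5041 = 0.5301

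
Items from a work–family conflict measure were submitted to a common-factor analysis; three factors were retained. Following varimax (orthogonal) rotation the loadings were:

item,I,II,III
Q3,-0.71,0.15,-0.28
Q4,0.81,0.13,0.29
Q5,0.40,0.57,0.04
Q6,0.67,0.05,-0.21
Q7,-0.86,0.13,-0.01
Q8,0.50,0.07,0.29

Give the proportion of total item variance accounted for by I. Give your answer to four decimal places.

SS loadings for I = (-0.71)² + 0.81² + 0.40² + 0.67² + (-0.86)² + 0.50² = 2.7587
Proportion of variance = 2.7587 / 6 = 0.4598.

0.4598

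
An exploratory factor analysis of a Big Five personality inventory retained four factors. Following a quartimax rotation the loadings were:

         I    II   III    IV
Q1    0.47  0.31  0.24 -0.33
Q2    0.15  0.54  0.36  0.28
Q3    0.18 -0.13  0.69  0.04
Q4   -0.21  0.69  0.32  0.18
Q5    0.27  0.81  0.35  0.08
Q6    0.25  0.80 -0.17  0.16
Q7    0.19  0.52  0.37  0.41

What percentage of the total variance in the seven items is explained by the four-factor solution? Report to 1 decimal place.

Communalities: 0.4835, 0.5221, 0.5270, 0.6550, 0.8579, 0.7570, 0.6115; Σh² = 4.4140.
Total variance with 7 standardized items is 7, so the solution explains 4.4140/7 = 0.6306 = 63.06%.

63.1%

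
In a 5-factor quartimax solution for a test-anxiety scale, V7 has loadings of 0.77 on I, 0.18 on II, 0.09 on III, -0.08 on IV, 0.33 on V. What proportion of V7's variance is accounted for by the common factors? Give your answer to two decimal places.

h² = 0.77² + 0.18² + 0.09² + (-0.08)² + 0.33² = 0.5929 + 0.0324 + 0.0081 + 0.0064 + 0.1089 = 0.7487

0.75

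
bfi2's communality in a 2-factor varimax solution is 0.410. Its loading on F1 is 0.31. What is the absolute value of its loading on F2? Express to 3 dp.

0.560

Under orthogonal rotation h² = Σλ², so λ_F2² = h² − (0.0961) = 0.410 − 0.0961 = 0.3139.
|λ| = √0.3139 = 0.5603.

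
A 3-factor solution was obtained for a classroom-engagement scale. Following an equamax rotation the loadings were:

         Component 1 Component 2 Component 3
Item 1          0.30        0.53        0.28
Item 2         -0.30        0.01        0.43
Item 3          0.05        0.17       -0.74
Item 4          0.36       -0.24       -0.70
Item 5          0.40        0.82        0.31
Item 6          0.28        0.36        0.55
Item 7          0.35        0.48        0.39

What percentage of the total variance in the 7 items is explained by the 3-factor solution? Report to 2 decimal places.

SS loadings by factor: 0.6730, 1.3999, 1.8516; total = 3.9245.
Total variance with 7 standardized items is 7, so the solution explains 3.9245/7 = 0.5606 = 56.06%.

56.06%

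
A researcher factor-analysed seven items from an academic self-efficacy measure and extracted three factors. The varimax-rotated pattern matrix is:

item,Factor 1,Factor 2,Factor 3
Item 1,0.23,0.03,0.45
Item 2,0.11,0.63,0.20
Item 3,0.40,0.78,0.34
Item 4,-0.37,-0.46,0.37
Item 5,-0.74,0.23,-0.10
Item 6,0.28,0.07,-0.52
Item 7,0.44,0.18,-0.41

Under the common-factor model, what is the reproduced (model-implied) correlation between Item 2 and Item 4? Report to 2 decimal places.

-0.26

r̂ = Σ λ_i·λ_j across factors = (0.11)(-0.37) + (0.63)(-0.46) + (0.20)(0.37)
  = -0.0407 -0.2898 +0.0740 = -0.2565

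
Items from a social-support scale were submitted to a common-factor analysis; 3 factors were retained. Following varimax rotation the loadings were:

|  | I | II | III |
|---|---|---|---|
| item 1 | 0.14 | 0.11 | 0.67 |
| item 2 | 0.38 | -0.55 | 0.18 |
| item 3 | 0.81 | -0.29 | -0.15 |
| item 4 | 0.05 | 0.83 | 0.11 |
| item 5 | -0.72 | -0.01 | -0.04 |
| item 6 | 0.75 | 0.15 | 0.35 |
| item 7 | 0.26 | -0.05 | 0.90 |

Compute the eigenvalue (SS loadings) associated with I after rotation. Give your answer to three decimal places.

1.971

SS loadings for I = 0.14² + 0.38² + 0.81² + 0.05² + (-0.72)² + 0.75² + 0.26² = 0.0196 + 0.1444 + 0.6561 + 0.0025 + 0.5184 + 0.5625 + 0.0676 = 1.9711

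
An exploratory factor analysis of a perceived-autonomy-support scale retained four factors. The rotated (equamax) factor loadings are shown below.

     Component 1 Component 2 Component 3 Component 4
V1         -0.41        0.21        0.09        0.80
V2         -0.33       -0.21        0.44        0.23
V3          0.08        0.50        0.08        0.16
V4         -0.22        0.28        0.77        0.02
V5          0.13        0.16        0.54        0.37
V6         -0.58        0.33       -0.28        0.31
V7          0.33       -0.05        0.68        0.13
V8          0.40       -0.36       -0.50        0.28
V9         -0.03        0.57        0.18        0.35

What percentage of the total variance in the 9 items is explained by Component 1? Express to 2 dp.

SS loadings for Component 1 = (-0.41)² + (-0.33)² + 0.08² + (-0.22)² + 0.13² + (-0.58)² + 0.33² + 0.40² + (-0.03)² = 0.9549
With 9 standardized items, total variance = 9. Proportion = 0.9549/9 = 0.1061 → 10.61%.

10.61%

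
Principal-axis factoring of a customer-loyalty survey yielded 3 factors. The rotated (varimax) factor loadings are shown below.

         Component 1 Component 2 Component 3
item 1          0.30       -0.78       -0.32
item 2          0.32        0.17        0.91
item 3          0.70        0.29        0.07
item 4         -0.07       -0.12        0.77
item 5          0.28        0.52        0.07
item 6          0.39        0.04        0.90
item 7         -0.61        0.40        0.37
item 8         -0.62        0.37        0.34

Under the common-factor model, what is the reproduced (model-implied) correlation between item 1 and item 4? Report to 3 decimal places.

-0.174

r̂ = Σ λ_i·λ_j across factors = (0.30)(-0.07) + (-0.78)(-0.12) + (-0.32)(0.77)
  = -0.0210 +0.0936 -0.2464 = -0.1738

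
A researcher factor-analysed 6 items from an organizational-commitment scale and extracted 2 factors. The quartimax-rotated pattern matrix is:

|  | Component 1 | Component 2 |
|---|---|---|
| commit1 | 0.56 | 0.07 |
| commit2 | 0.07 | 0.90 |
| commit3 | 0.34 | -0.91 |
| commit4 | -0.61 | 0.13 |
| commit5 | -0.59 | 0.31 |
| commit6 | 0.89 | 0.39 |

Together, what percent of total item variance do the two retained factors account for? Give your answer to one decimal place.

64.2%

Communalities: 0.3185, 0.8149, 0.9437, 0.3890, 0.4442, 0.9442; Σh² = 3.8545.
Total variance with 6 standardized items is 6, so the solution explains 3.8545/6 = 0.6424 = 64.24%.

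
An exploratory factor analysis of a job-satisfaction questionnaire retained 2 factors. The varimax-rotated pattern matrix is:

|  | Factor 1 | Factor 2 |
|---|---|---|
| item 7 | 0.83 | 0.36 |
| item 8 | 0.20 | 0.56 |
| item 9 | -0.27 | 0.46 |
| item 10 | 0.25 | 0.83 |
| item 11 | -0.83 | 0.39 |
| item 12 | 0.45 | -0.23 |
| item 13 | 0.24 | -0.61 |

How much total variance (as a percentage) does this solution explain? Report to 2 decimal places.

53.34%

Communalities: 0.8185, 0.3536, 0.2845, 0.7514, 0.8410, 0.2554, 0.4297; Σh² = 3.7341.
Total variance with 7 standardized items is 7, so the solution explains 3.7341/7 = 0.5334 = 53.34%.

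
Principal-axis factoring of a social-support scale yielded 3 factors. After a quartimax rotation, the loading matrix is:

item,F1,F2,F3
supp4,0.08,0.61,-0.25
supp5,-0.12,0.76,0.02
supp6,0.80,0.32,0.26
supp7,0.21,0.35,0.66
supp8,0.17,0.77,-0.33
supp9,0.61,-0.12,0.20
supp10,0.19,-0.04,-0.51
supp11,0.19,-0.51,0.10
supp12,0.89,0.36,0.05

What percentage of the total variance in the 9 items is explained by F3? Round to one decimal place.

11.0%

SS loadings for F3 = (-0.25)² + 0.02² + 0.26² + 0.66² + (-0.33)² + 0.20² + (-0.51)² + 0.10² + 0.05² = 0.9876
With 9 standardized items, total variance = 9. Proportion = 0.9876/9 = 0.1097 → 10.97%.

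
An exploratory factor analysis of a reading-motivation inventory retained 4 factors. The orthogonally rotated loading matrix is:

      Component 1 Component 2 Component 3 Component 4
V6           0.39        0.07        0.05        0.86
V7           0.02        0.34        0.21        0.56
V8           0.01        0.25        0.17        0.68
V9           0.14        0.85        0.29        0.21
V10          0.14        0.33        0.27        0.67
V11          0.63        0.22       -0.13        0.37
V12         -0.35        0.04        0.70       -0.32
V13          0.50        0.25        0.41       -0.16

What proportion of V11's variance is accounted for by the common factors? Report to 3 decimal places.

h² = 0.63² + 0.22² + (-0.13)² + 0.37² = 0.3969 + 0.0484 + 0.0169 + 0.1369 = 0.5991

0.599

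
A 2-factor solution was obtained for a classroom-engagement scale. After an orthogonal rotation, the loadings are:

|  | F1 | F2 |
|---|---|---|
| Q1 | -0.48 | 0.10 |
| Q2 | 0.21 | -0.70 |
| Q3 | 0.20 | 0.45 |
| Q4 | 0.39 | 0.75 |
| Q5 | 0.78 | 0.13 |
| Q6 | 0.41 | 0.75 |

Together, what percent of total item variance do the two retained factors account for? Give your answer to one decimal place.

Communalities: 0.2404, 0.5341, 0.2425, 0.7146, 0.6253, 0.7306; Σh² = 3.0875.
Total variance with 6 standardized items is 6, so the solution explains 3.0875/6 = 0.5146 = 51.46%.

51.5%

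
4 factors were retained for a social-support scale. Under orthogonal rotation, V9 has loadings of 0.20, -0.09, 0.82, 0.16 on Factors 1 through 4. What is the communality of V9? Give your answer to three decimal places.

h² = 0.20² + (-0.09)² + 0.82² + 0.16² = 0.0400 + 0.0081 + 0.6724 + 0.0256 = 0.7461

0.746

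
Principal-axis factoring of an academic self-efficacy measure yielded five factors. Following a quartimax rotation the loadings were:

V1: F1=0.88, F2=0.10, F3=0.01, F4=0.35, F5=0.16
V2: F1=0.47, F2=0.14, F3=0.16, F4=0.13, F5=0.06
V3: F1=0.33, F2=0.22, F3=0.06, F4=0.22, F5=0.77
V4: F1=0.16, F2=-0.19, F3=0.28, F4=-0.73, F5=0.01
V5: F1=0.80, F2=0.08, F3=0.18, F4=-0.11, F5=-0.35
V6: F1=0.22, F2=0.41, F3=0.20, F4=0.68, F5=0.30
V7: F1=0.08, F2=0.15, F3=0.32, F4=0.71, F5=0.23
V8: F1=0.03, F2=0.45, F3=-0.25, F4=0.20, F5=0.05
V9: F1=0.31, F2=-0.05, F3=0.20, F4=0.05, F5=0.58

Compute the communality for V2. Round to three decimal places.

0.287

h² = 0.47² + 0.14² + 0.16² + 0.13² + 0.06² = 0.2209 + 0.0196 + 0.0256 + 0.0169 + 0.0036 = 0.2866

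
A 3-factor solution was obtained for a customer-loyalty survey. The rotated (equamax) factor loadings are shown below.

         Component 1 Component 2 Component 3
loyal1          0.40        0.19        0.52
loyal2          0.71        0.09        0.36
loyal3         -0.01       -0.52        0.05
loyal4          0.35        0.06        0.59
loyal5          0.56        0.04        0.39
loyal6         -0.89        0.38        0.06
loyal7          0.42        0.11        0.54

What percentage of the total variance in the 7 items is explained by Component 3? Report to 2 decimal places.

17.11%

SS loadings for Component 3 = 0.52² + 0.36² + 0.05² + 0.59² + 0.39² + 0.06² + 0.54² = 1.1979
With 7 standardized items, total variance = 7. Proportion = 1.1979/7 = 0.1711 → 17.11%.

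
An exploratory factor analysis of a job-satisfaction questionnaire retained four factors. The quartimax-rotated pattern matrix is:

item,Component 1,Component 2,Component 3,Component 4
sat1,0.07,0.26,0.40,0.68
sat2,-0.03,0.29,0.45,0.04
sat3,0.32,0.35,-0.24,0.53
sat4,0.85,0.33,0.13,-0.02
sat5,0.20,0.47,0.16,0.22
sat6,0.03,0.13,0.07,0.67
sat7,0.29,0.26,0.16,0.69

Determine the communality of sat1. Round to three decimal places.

h² = 0.07² + 0.26² + 0.40² + 0.68² = 0.0049 + 0.0676 + 0.1600 + 0.4624 = 0.6949

0.695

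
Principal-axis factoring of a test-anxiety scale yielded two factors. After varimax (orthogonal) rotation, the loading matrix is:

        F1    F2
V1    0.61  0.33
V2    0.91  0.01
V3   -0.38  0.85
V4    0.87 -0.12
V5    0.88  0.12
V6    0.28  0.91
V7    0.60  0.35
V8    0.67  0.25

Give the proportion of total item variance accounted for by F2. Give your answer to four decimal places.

SS loadings for F2 = 0.33² + 0.01² + 0.85² + (-0.12)² + 0.12² + 0.91² + 0.35² + 0.25² = 1.8734
Proportion of variance = 1.8734 / 8 = 0.2342.

0.2342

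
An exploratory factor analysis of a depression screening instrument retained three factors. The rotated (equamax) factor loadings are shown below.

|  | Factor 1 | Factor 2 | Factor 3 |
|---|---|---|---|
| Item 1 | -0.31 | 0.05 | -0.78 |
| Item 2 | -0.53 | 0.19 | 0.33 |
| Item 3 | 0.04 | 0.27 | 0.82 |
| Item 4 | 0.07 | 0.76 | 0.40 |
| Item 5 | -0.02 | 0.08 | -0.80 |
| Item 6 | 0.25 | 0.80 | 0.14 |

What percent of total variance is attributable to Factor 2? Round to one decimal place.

SS loadings for Factor 2 = 0.05² + 0.19² + 0.27² + 0.76² + 0.08² + 0.80² = 1.3355
With 6 standardized items, total variance = 6. Proportion = 1.3355/6 = 0.2226 → 22.26%.

22.3%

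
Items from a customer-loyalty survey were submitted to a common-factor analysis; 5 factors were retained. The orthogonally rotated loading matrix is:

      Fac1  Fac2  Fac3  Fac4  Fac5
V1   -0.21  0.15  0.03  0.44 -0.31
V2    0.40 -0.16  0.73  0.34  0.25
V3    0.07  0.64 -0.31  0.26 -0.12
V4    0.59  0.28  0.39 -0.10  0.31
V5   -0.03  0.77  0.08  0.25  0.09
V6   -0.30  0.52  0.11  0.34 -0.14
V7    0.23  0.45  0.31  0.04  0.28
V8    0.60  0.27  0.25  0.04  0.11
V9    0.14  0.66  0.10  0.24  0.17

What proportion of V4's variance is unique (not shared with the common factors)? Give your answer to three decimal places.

0.315

h² = 0.59² + 0.28² + 0.39² + (-0.10)² + 0.31² = 0.3481 + 0.0784 + 0.1521 + 0.0100 + 0.0961 = 0.6847
Uniqueness u² = 1 − h² = 1 − 0.6847 = 0.3153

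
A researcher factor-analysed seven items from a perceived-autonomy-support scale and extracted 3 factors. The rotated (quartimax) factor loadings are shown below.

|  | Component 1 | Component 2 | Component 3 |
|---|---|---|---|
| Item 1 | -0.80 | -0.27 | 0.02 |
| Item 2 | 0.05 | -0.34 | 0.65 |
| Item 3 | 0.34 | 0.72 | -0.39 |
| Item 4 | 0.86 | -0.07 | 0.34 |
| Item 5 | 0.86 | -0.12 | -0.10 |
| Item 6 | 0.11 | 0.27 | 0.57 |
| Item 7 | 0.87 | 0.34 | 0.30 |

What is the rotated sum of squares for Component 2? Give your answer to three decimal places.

0.915

SS loadings for Component 2 = (-0.27)² + (-0.34)² + 0.72² + (-0.07)² + (-0.12)² + 0.27² + 0.34² = 0.0729 + 0.1156 + 0.5184 + 0.0049 + 0.0144 + 0.0729 + 0.1156 = 0.9147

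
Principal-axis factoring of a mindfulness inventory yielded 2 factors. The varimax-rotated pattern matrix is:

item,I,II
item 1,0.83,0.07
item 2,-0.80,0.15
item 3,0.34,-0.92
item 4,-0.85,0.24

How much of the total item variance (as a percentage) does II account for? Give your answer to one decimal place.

23.3%

SS loadings for II = 0.07² + 0.15² + (-0.92)² + 0.24² = 0.9314
With 4 standardized items, total variance = 4. Proportion = 0.9314/4 = 0.2329 → 23.29%.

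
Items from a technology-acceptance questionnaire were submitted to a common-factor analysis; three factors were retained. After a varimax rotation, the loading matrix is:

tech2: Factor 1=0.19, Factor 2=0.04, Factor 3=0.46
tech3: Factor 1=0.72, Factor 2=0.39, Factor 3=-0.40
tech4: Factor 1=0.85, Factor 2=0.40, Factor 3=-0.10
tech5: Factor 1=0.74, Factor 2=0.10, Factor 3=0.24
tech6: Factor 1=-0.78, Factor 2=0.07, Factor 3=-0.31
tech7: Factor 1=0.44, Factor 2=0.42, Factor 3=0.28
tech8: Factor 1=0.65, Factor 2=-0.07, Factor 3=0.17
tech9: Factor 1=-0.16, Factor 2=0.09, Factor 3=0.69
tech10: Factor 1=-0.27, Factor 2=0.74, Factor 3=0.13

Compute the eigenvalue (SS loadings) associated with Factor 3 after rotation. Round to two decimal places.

SS loadings for Factor 3 = 0.46² + (-0.40)² + (-0.10)² + 0.24² + (-0.31)² + 0.28² + 0.17² + 0.69² + 0.13² = 0.2116 + 0.1600 + 0.0100 + 0.0576 + 0.0961 + 0.0784 + 0.0289 + 0.4761 + 0.0169 = 1.1356

1.14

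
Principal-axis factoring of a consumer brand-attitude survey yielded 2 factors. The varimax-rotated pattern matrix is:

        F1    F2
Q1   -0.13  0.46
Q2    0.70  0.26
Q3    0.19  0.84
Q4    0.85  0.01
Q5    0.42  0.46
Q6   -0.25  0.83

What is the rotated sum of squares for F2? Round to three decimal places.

SS loadings for F2 = 0.46² + 0.26² + 0.84² + 0.01² + 0.46² + 0.83² = 0.2116 + 0.0676 + 0.7056 + 0.0001 + 0.2116 + 0.6889 = 1.8854

1.885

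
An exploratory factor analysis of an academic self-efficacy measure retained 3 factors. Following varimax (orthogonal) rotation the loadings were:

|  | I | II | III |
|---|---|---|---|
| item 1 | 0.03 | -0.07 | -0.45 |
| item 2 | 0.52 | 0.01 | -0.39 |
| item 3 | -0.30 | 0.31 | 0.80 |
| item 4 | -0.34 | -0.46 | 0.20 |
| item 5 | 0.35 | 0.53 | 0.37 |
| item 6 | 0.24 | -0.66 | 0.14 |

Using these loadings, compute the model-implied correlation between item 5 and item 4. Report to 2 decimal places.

-0.29

r̂ = Σ λ_i·λ_j across factors = (0.35)(-0.34) + (0.53)(-0.46) + (0.37)(0.20)
  = -0.1190 -0.2438 +0.0740 = -0.2888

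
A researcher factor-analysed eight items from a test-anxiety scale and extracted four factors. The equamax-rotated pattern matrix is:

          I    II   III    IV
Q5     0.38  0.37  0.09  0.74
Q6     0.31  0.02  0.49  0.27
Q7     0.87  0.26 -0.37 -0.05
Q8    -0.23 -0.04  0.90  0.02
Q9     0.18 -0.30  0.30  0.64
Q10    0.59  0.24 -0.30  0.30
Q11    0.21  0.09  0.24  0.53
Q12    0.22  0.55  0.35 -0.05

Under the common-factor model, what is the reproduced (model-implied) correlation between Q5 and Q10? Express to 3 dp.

0.508

r̂ = Σ λ_i·λ_j across factors = (0.38)(0.59) + (0.37)(0.24) + (0.09)(-0.30) + (0.74)(0.30)
  = +0.2242 +0.0888 -0.0270 +0.2220 = 0.5080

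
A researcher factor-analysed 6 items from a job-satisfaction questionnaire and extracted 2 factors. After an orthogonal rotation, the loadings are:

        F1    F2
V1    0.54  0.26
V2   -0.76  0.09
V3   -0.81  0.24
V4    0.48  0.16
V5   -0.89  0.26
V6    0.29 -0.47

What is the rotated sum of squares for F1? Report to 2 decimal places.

2.63

SS loadings for F1 = 0.54² + (-0.76)² + (-0.81)² + 0.48² + (-0.89)² + 0.29² = 0.2916 + 0.5776 + 0.6561 + 0.2304 + 0.7921 + 0.0841 = 2.6319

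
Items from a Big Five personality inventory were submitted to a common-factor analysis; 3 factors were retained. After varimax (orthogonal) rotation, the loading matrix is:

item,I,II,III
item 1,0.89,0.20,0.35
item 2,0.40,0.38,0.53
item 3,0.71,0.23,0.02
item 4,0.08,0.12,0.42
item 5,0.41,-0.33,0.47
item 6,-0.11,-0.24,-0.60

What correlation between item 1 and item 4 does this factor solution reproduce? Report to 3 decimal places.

r̂ = Σ λ_i·λ_j across factors = (0.89)(0.08) + (0.20)(0.12) + (0.35)(0.42)
  = +0.0712 +0.0240 +0.1470 = 0.2422

0.242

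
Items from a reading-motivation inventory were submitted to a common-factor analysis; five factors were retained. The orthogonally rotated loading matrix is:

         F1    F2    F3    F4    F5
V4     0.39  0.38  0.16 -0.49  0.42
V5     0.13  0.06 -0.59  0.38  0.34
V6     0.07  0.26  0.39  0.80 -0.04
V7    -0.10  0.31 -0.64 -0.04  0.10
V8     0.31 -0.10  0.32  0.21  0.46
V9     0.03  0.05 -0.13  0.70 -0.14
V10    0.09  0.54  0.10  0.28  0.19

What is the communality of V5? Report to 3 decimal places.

h² = 0.13² + 0.06² + (-0.59)² + 0.38² + 0.34² = 0.0169 + 0.0036 + 0.3481 + 0.1444 + 0.1156 = 0.6286

0.629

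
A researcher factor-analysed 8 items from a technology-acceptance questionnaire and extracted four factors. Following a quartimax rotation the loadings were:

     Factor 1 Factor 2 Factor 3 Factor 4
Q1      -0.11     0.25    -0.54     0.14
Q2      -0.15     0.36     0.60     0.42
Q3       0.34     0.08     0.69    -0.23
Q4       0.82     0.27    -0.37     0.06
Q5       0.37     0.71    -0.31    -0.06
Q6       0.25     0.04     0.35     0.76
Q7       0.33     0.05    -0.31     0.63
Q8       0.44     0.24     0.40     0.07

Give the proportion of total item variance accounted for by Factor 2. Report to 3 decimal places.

0.105

SS loadings for Factor 2 = 0.25² + 0.36² + 0.08² + 0.27² + 0.71² + 0.04² + 0.05² + 0.24² = 0.8372
Proportion of variance = 0.8372 / 8 = 0.1046.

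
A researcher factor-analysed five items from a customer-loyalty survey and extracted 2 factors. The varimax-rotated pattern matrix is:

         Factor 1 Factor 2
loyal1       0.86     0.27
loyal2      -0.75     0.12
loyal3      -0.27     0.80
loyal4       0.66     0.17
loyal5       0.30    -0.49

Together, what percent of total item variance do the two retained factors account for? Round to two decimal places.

Communalities: 0.8125, 0.5769, 0.7129, 0.4645, 0.3301; Σh² = 2.8969.
Total variance with 5 standardized items is 5, so the solution explains 2.8969/5 = 0.5794 = 57.94%.

57.94%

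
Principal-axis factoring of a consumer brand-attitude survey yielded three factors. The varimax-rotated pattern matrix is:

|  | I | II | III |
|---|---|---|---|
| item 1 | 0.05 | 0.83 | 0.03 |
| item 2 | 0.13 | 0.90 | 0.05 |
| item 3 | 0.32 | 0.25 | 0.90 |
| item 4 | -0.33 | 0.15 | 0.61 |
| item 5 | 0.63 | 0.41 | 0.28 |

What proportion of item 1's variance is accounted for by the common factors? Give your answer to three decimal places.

h² = 0.05² + 0.83² + 0.03² = 0.0025 + 0.6889 + 0.0009 = 0.6923

0.692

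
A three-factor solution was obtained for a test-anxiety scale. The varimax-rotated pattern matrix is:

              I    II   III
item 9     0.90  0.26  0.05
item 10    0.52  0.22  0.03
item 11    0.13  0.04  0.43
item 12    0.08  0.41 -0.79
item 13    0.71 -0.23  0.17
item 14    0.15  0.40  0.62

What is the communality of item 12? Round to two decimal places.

0.80

h² = 0.08² + 0.41² + (-0.79)² = 0.0064 + 0.1681 + 0.6241 = 0.7986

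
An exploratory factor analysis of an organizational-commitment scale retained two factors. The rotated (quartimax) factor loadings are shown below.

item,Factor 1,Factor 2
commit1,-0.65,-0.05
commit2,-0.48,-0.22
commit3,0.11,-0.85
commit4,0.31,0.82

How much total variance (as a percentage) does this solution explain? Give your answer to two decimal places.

55.17%

SS loadings by factor: 0.7611, 1.4458; total = 2.2069.
Total variance with 4 standardized items is 4, so the solution explains 2.2069/4 = 0.5517 = 55.17%.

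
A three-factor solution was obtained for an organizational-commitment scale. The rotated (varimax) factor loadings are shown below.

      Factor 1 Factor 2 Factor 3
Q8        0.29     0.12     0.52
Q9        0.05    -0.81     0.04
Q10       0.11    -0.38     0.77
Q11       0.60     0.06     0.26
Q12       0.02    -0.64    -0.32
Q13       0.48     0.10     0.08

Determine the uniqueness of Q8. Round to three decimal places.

0.631

h² = 0.29² + 0.12² + 0.52² = 0.0841 + 0.0144 + 0.2704 = 0.3689
Uniqueness u² = 1 − h² = 1 − 0.3689 = 0.6311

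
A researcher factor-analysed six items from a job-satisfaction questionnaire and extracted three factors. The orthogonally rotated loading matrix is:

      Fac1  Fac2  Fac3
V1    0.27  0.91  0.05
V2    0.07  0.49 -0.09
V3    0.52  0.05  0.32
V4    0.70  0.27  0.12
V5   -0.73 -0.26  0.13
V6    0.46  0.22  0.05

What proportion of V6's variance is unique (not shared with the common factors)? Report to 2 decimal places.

0.74

h² = 0.46² + 0.22² + 0.05² = 0.2116 + 0.0484 + 0.0025 = 0.2625
Uniqueness u² = 1 − h² = 1 − 0.2625 = 0.7375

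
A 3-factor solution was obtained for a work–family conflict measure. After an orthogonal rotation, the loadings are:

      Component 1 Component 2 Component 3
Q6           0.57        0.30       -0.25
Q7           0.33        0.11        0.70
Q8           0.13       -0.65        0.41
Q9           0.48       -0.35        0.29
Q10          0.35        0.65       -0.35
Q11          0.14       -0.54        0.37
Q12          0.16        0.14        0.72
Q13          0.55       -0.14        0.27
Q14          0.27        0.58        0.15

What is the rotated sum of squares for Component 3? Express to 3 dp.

SS loadings for Component 3 = (-0.25)² + 0.70² + 0.41² + 0.29² + (-0.35)² + 0.37² + 0.72² + 0.27² + 0.15² = 0.0625 + 0.4900 + 0.1681 + 0.0841 + 0.1225 + 0.1369 + 0.5184 + 0.0729 + 0.0225 = 1.6779

1.678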